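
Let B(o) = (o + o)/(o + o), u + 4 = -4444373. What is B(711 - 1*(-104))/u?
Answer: -1/4444377 ≈ -2.2500e-7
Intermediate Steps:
u = -4444377 (u = -4 - 4444373 = -4444377)
B(o) = 1 (B(o) = (2*o)/((2*o)) = (2*o)*(1/(2*o)) = 1)
B(711 - 1*(-104))/u = 1/(-4444377) = 1*(-1/4444377) = -1/4444377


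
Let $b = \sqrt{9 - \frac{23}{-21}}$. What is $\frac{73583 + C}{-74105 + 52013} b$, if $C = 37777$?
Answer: $- \frac{18560 \sqrt{1113}}{38661} \approx -16.016$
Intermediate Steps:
$b = \frac{2 \sqrt{1113}}{21}$ ($b = \sqrt{9 - - \frac{23}{21}} = \sqrt{9 + \frac{23}{21}} = \sqrt{\frac{212}{21}} = \frac{2 \sqrt{1113}}{21} \approx 3.1773$)
$\frac{73583 + C}{-74105 + 52013} b = \frac{73583 + 37777}{-74105 + 52013} \frac{2 \sqrt{1113}}{21} = \frac{111360}{-22092} \frac{2 \sqrt{1113}}{21} = 111360 \left(- \frac{1}{22092}\right) \frac{2 \sqrt{1113}}{21} = - \frac{9280 \frac{2 \sqrt{1113}}{21}}{1841} = - \frac{18560 \sqrt{1113}}{38661}$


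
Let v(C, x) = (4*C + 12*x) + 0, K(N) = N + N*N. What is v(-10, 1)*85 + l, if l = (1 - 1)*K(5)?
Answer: -2380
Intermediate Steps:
K(N) = N + N²
v(C, x) = 4*C + 12*x
l = 0 (l = (1 - 1)*(5*(1 + 5)) = 0*(5*6) = 0*30 = 0)
v(-10, 1)*85 + l = (4*(-10) + 12*1)*85 + 0 = (-40 + 12)*85 + 0 = -28*85 + 0 = -2380 + 0 = -2380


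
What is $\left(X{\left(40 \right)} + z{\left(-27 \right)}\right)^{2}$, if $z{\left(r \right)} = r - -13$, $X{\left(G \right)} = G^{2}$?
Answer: $2515396$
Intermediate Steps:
$z{\left(r \right)} = 13 + r$ ($z{\left(r \right)} = r + 13 = 13 + r$)
$\left(X{\left(40 \right)} + z{\left(-27 \right)}\right)^{2} = \left(40^{2} + \left(13 - 27\right)\right)^{2} = \left(1600 - 14\right)^{2} = 1586^{2} = 2515396$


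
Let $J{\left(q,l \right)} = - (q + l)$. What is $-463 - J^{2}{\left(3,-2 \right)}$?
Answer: $-464$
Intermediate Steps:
$J{\left(q,l \right)} = - l - q$ ($J{\left(q,l \right)} = - (l + q) = - l - q$)
$-463 - J^{2}{\left(3,-2 \right)} = -463 - \left(\left(-1\right) \left(-2\right) - 3\right)^{2} = -463 - \left(2 - 3\right)^{2} = -463 - \left(-1\right)^{2} = -463 - 1 = -464$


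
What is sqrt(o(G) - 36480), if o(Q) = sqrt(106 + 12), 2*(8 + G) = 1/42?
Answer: sqrt(-36480 + sqrt(118)) ≈ 190.97*I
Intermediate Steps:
G = -671/84 (G = -8 + (1/2)/42 = -8 + (1/2)*(1/42) = -8 + 1/84 = -671/84 ≈ -7.9881)
o(Q) = sqrt(118)
sqrt(o(G) - 36480) = sqrt(sqrt(118) - 36480) = sqrt(-36480 + sqrt(118))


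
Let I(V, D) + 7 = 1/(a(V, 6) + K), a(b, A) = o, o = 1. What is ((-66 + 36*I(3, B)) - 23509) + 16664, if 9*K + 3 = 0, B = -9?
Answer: -7109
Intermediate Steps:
a(b, A) = 1
K = -1/3 (K = -1/3 + (1/9)*0 = -1/3 + 0 = -1/3 ≈ -0.33333)
I(V, D) = -11/2 (I(V, D) = -7 + 1/(1 - 1/3) = -7 + 1/(2/3) = -7 + 3/2 = -11/2)
((-66 + 36*I(3, B)) - 23509) + 16664 = ((-66 + 36*(-11/2)) - 23509) + 16664 = ((-66 - 198) - 23509) + 16664 = (-264 - 23509) + 16664 = -23773 + 16664 = -7109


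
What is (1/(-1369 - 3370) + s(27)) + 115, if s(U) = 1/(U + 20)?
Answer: 25618987/222733 ≈ 115.02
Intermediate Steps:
s(U) = 1/(20 + U)
(1/(-1369 - 3370) + s(27)) + 115 = (1/(-1369 - 3370) + 1/(20 + 27)) + 115 = (1/(-4739) + 1/47) + 115 = (-1/4739 + 1/47) + 115 = 4692/222733 + 115 = 25618987/222733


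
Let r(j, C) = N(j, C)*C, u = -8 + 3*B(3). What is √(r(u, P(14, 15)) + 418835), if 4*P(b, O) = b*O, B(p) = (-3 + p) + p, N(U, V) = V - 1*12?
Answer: √1683845/2 ≈ 648.82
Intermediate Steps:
N(U, V) = -12 + V (N(U, V) = V - 12 = -12 + V)
B(p) = -3 + 2*p
P(b, O) = O*b/4 (P(b, O) = (b*O)/4 = (O*b)/4 = O*b/4)
u = 1 (u = -8 + 3*(-3 + 2*3) = -8 + 3*(-3 + 6) = -8 + 3*3 = -8 + 9 = 1)
r(j, C) = C*(-12 + C) (r(j, C) = (-12 + C)*C = C*(-12 + C))
√(r(u, P(14, 15)) + 418835) = √(((¼)*15*14)*(-12 + (¼)*15*14) + 418835) = √(105*(-12 + 105/2)/2 + 418835) = √((105/2)*(81/2) + 418835) = √(8505/4 + 418835) = √(1683845/4) = √1683845/2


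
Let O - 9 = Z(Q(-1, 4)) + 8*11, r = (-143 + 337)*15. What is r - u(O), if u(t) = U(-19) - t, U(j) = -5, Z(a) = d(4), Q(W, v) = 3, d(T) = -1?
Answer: 3011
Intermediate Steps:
Z(a) = -1
r = 2910 (r = 194*15 = 2910)
O = 96 (O = 9 + (-1 + 8*11) = 9 + (-1 + 88) = 9 + 87 = 96)
u(t) = -5 - t
r - u(O) = 2910 - (-5 - 1*96) = 2910 - (-5 - 96) = 2910 - 1*(-101) = 2910 + 101 = 3011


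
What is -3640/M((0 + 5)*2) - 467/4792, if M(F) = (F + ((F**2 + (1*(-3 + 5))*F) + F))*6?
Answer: -63697/14376 ≈ -4.4308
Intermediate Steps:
M(F) = 6*F**2 + 24*F (M(F) = (F + ((F**2 + (1*2)*F) + F))*6 = (F + ((F**2 + 2*F) + F))*6 = (F + (F**2 + 3*F))*6 = (F**2 + 4*F)*6 = 6*F**2 + 24*F)
-3640/M((0 + 5)*2) - 467/4792 = -3640*1/(12*(0 + 5)*(4 + (0 + 5)*2)) - 467/4792 = -3640*1/(60*(4 + 5*2)) - 467*1/4792 = -3640*1/(60*(4 + 10)) - 467/4792 = -3640/(6*10*14) - 467/4792 = -3640/840 - 467/4792 = -3640*1/840 - 467/4792 = -13/3 - 467/4792 = -63697/14376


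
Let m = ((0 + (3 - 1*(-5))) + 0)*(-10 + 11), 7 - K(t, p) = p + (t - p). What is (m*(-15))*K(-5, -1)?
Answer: -1440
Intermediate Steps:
K(t, p) = 7 - t (K(t, p) = 7 - (p + (t - p)) = 7 - t)
m = 8 (m = ((0 + (3 + 5)) + 0)*1 = ((0 + 8) + 0)*1 = (8 + 0)*1 = 8*1 = 8)
(m*(-15))*K(-5, -1) = (8*(-15))*(7 - 1*(-5)) = -120*(7 + 5) = -120*12 = -1440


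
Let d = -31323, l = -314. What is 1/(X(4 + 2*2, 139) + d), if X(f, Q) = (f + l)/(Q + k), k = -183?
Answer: -22/688953 ≈ -3.1932e-5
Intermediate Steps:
X(f, Q) = (-314 + f)/(-183 + Q) (X(f, Q) = (f - 314)/(Q - 183) = (-314 + f)/(-183 + Q))
1/(X(4 + 2*2, 139) + d) = 1/((-314 + (4 + 2*2))/(-183 + 139) - 31323) = 1/((-314 + (4 + 4))/(-44) - 31323) = 1/(-(-314 + 8)/44 - 31323) = 1/(-1/44*(-306) - 31323) = 1/(153/22 - 31323) = 1/(-688953/22) = -22/688953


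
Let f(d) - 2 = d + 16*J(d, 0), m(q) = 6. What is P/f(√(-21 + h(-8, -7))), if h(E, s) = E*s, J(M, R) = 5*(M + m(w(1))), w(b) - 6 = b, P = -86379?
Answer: -41634678/2689 + 6996699*√35/2689 ≈ -89.866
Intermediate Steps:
w(b) = 6 + b
J(M, R) = 30 + 5*M (J(M, R) = 5*(M + 6) = 5*(6 + M) = 30 + 5*M)
f(d) = 482 + 81*d (f(d) = 2 + (d + 16*(30 + 5*d)) = 2 + (d + (480 + 80*d)) = 2 + (480 + 81*d) = 482 + 81*d)
P/f(√(-21 + h(-8, -7))) = -86379/(482 + 81*√(-21 - 8*(-7))) = -86379/(482 + 81*√(-21 + 56)) = -86379/(482 + 81*√35)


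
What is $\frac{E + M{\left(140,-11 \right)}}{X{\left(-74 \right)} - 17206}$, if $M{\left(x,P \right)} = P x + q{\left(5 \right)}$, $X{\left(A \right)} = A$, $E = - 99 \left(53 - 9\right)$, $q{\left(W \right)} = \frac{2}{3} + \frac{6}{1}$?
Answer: $\frac{4417}{12960} \approx 0.34082$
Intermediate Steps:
$q{\left(W \right)} = \frac{20}{3}$ ($q{\left(W \right)} = 2 \cdot \frac{1}{3} + 6 \cdot 1 = \frac{2}{3} + 6 = \frac{20}{3}$)
$E = -4356$ ($E = \left(-99\right) 44 = -4356$)
$M{\left(x,P \right)} = \frac{20}{3} + P x$ ($M{\left(x,P \right)} = P x + \frac{20}{3} = \frac{20}{3} + P x$)
$\frac{E + M{\left(140,-11 \right)}}{X{\left(-74 \right)} - 17206} = \frac{-4356 + \left(\frac{20}{3} - 1540\right)}{-74 - 17206} = \frac{-4356 + \left(\frac{20}{3} - 1540\right)}{-17280} = \left(-4356 - \frac{4600}{3}\right) \left(- \frac{1}{17280}\right) = \left(- \frac{17668}{3}\right) \left(- \frac{1}{17280}\right) = \frac{4417}{12960}$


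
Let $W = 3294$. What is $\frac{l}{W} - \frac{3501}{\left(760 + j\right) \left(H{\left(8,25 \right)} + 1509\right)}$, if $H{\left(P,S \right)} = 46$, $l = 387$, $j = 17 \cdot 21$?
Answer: $\frac{73406839}{635718210} \approx 0.11547$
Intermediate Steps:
$j = 357$
$\frac{l}{W} - \frac{3501}{\left(760 + j\right) \left(H{\left(8,25 \right)} + 1509\right)} = \frac{387}{3294} - \frac{3501}{\left(760 + 357\right) \left(46 + 1509\right)} = 387 \cdot \frac{1}{3294} - \frac{3501}{1117 \cdot 1555} = \frac{43}{366} - \frac{3501}{1736935} = \frac{73406839}{635718210}$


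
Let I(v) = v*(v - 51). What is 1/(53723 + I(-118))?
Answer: 1/73665 ≈ 1.3575e-5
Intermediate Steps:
I(v) = v*(-51 + v)
1/(53723 + I(-118)) = 1/(53723 - 118*(-51 - 118)) = 1/(53723 - 118*(-169)) = 1/(53723 + 19942) = 1/73665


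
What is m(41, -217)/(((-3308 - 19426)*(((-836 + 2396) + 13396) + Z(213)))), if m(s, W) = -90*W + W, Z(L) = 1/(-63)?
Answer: -135191/2380065402 ≈ -5.6801e-5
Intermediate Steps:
Z(L) = -1/63
m(s, W) = -89*W
m(41, -217)/(((-3308 - 19426)*(((-836 + 2396) + 13396) + Z(213)))) = (-89*(-217))/(((-3308 - 19426)*(((-836 + 2396) + 13396) - 1/63))) = 19313/((-22734*((1560 + 13396) - 1/63))) = 19313/((-22734*(14956 - 1/63))) = 19313/((-22734*942227/63)) = 19313/(-2380065402/7) = 19313*(-7/2380065402) = -135191/2380065402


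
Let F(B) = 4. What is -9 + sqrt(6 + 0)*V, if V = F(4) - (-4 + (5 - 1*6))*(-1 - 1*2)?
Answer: -9 - 11*sqrt(6) ≈ -35.944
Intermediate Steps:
V = -11 (V = 4 - (-4 + (5 - 1*6))*(-1 - 1*2) = 4 - (-4 + (5 - 6))*(-1 - 2) = 4 - (-4 - 1)*(-3) = 4 - (-5)*(-3) = 4 - 1*15 = 4 - 15 = -11)
-9 + sqrt(6 + 0)*V = -9 + sqrt(6 + 0)*(-11) = -9 + sqrt(6)*(-11) = -9 - 11*sqrt(6)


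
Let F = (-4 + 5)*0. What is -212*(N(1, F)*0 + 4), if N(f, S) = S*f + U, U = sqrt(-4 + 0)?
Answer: -848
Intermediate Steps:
U = 2*I (U = sqrt(-4) = 2*I ≈ 2.0*I)
F = 0 (F = 1*0 = 0)
N(f, S) = 2*I + S*f (N(f, S) = S*f + 2*I = 2*I + S*f)
-212*(N(1, F)*0 + 4) = -212*((2*I + 0*1)*0 + 4) = -212*((2*I + 0)*0 + 4) = -212*((2*I)*0 + 4) = -212*(0 + 4) = -212*4 = -848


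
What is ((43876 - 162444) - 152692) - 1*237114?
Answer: -508374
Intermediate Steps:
((43876 - 162444) - 152692) - 1*237114 = (-118568 - 152692) - 237114 = -271260 - 237114 = -508374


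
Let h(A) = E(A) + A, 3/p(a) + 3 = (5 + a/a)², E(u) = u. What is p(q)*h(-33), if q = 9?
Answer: -6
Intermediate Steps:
p(a) = 1/11 (p(a) = 3/(-3 + (5 + a/a)²) = 3/(-3 + (5 + 1)²) = 3/(-3 + 6²) = 3/(-3 + 36) = 3/33 = 3*(1/33) = 1/11)
h(A) = 2*A (h(A) = A + A = 2*A)
p(q)*h(-33) = (2*(-33))/11 = (1/11)*(-66) = -6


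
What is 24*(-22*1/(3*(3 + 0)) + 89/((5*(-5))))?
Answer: -10808/75 ≈ -144.11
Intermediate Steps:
24*(-22*1/(3*(3 + 0)) + 89/((5*(-5)))) = 24*(-22/(3*3) + 89/(-25)) = 24*(-22/9 + 89*(-1/25)) = 24*(-22*1/9 - 89/25) = 24*(-22/9 - 89/25) = 24*(-1351/225) = -10808/75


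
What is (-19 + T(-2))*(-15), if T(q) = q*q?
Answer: 225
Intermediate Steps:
T(q) = q²
(-19 + T(-2))*(-15) = (-19 + (-2)²)*(-15) = (-19 + 4)*(-15) = -15*(-15) = 225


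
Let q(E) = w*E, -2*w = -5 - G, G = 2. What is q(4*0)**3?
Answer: 0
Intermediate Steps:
w = 7/2 (w = -(-5 - 1*2)/2 = -(-5 - 2)/2 = -1/2*(-7) = 7/2 ≈ 3.5000)
q(E) = 7*E/2
q(4*0)**3 = (7*(4*0)/2)**3 = ((7/2)*0)**3 = 0**3 = 0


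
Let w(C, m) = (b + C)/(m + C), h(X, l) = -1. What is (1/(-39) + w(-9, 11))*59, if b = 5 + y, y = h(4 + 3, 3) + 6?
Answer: 2183/78 ≈ 27.987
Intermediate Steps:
y = 5 (y = -1 + 6 = 5)
b = 10 (b = 5 + 5 = 10)
w(C, m) = (10 + C)/(C + m) (w(C, m) = (10 + C)/(m + C) = (10 + C)/(C + m))
(1/(-39) + w(-9, 11))*59 = (1/(-39) + (10 - 9)/(-9 + 11))*59 = (-1/39 + 1/2)*59 = (37/78)*59 = 2183/78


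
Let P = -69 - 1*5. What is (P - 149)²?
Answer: 49729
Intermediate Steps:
P = -74 (P = -69 - 5 = -74)
(P - 149)² = (-74 - 149)² = (-223)² = 49729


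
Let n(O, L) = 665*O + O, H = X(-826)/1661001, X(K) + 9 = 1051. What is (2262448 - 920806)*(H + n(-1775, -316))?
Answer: -878128092204133112/553667 ≈ -1.5860e+12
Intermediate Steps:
X(K) = 1042 (X(K) = -9 + 1051 = 1042)
H = 1042/1661001 ≈ 0.00062733
n(O, L) = 666*O
(2262448 - 920806)*(H + n(-1775, -316)) = (2262448 - 920806)*(1042/1661001 + 666*(-1775)) = 1341642*(1042/1661001 - 1182150) = 1341642*(-1963552331108/1661001) = -878128092204133112/553667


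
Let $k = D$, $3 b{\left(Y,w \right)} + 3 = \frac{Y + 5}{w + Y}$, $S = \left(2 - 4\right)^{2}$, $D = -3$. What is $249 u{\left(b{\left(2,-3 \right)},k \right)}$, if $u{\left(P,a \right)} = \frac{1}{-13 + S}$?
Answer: $- \frac{83}{3} \approx -27.667$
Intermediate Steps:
$S = 4$ ($S = \left(-2\right)^{2} = 4$)
$b{\left(Y,w \right)} = -1 + \frac{5 + Y}{3 \left(Y + w\right)}$ ($b{\left(Y,w \right)} = -1 + \frac{\left(Y + 5\right) \frac{1}{w + Y}}{3} = -1 + \frac{\left(5 + Y\right) \frac{1}{Y + w}}{3} = -1 + \frac{\frac{1}{Y + w} \left(5 + Y\right)}{3} = -1 + \frac{5 + Y}{3 \left(Y + w\right)}$)
$k = -3$
$u{\left(P,a \right)} = - \frac{1}{9}$ ($u{\left(P,a \right)} = \frac{1}{-13 + 4} = \frac{1}{-9} = - \frac{1}{9}$)
$249 u{\left(b{\left(2,-3 \right)},k \right)} = 249 \left(- \frac{1}{9}\right) = - \frac{83}{3}$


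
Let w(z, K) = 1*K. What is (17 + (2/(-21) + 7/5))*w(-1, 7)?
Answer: 1922/15 ≈ 128.13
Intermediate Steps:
w(z, K) = K
(17 + (2/(-21) + 7/5))*w(-1, 7) = (17 + (2/(-21) + 7/5))*7 = (17 + (2*(-1/21) + 7*(⅕)))*7 = (17 + (-2/21 + 7/5))*7 = (17 + 137/105)*7 = (1922/105)*7 = 1922/15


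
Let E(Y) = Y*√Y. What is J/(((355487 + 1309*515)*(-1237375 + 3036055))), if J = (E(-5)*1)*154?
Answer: -7*I*√5/16836004536 ≈ -9.297e-10*I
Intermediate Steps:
E(Y) = Y^(3/2)
J = -770*I*√5 (J = ((-5)^(3/2)*1)*154 = (-5*I*√5*1)*154 = -5*I*√5*154 = -770*I*√5 ≈ -1721.8*I)
J/(((355487 + 1309*515)*(-1237375 + 3036055))) = (-770*I*√5)/(((355487 + 1309*515)*(-1237375 + 3036055))) = (-770*I*√5)/(((355487 + 674135)*1798680)) = (-770*I*√5)/((1029622*1798680)) = -770*I*√5/1851960498960 = -770*I*√5*(1/1851960498960) = -7*I*√5/16836004536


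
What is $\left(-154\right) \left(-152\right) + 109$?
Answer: $23517$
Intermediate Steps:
$\left(-154\right) \left(-152\right) + 109 = 23408 + 109 = 23517$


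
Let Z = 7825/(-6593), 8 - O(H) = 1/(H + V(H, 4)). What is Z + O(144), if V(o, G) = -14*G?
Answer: 3946279/580184 ≈ 6.8018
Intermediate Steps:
O(H) = 8 - 1/(-56 + H) (O(H) = 8 - 1/(H - 14*4) = 8 - 1/(H - 56) = 8 - 1/(-56 + H))
Z = -7825/6593 (Z = 7825*(-1/6593) = -7825/6593 ≈ -1.1869)
Z + O(144) = -7825/6593 + (-449 + 8*144)/(-56 + 144) = -7825/6593 + (-449 + 1152)/88 = -7825/6593 + (1/88)*703 = -7825/6593 + 703/88 = 3946279/580184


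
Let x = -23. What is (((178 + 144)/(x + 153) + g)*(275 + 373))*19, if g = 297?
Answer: 239665392/65 ≈ 3.6872e+6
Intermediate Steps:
(((178 + 144)/(x + 153) + g)*(275 + 373))*19 = (((178 + 144)/(-23 + 153) + 297)*(275 + 373))*19 = ((322/130 + 297)*648)*19 = ((322*(1/130) + 297)*648)*19 = ((161/65 + 297)*648)*19 = ((19466/65)*648)*19 = (12613968/65)*19 = 239665392/65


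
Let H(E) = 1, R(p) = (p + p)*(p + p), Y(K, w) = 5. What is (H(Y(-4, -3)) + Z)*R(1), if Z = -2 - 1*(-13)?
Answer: 48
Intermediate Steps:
Z = 11 (Z = -2 + 13 = 11)
R(p) = 4*p² (R(p) = (2*p)*(2*p) = 4*p²)
(H(Y(-4, -3)) + Z)*R(1) = (1 + 11)*(4*1²) = 12*(4*1) = 12*4 = 48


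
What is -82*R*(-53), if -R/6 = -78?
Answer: 2033928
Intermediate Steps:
R = 468 (R = -6*(-78) = 468)
-82*R*(-53) = -82*468*(-53) = -38376*(-53) = 2033928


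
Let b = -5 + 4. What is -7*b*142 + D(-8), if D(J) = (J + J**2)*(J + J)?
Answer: 98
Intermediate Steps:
D(J) = 2*J*(J + J**2) (D(J) = (J + J**2)*(2*J) = 2*J*(J + J**2))
b = -1
-7*b*142 + D(-8) = -7*(-1)*142 + 2*(-8)**2*(1 - 8) = 7*142 + 2*64*(-7) = 994 - 896 = 98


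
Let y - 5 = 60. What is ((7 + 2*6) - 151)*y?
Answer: -8580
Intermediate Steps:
y = 65 (y = 5 + 60 = 65)
((7 + 2*6) - 151)*y = ((7 + 2*6) - 151)*65 = ((7 + 12) - 151)*65 = (19 - 151)*65 = -132*65 = -8580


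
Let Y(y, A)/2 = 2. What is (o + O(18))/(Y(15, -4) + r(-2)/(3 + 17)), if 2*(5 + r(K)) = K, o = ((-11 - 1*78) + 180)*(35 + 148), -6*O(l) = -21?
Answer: 166565/37 ≈ 4501.8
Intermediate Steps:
Y(y, A) = 4 (Y(y, A) = 2*2 = 4)
O(l) = 7/2 (O(l) = -1/6*(-21) = 7/2)
o = 16653 (o = ((-11 - 78) + 180)*183 = (-89 + 180)*183 = 91*183 = 16653)
r(K) = -5 + K/2
(o + O(18))/(Y(15, -4) + r(-2)/(3 + 17)) = (16653 + 7/2)/(4 + (-5 + (1/2)*(-2))/(3 + 17)) = 33313/(2*(4 + (-5 - 1)/20)) = 33313/(2*(4 + (1/20)*(-6))) = 33313/(2*(4 - 3/10)) = 33313/(2*(37/10)) = (33313/2)*(10/37) = 166565/37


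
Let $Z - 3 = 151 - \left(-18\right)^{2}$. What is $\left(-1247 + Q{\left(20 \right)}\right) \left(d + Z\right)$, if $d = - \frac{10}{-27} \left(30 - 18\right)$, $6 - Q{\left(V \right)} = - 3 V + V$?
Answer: $\frac{1789490}{9} \approx 1.9883 \cdot 10^{5}$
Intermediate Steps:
$Q{\left(V \right)} = 6 + 2 V$ ($Q{\left(V \right)} = 6 - \left(- 3 V + V\right) = 6 - - 2 V = 6 + 2 V$)
$d = \frac{40}{9}$ ($d = \left(-10\right) \left(- \frac{1}{27}\right) 12 = \frac{10}{27} \cdot 12 = \frac{40}{9} \approx 4.4444$)
$Z = -170$ ($Z = 3 + \left(151 - \left(-18\right)^{2}\right) = 3 + \left(151 - 324\right) = 3 - 173 = -170$)
$\left(-1247 + Q{\left(20 \right)}\right) \left(d + Z\right) = \left(-1247 + \left(6 + 2 \cdot 20\right)\right) \left(\frac{40}{9} - 170\right) = \left(-1247 + \left(6 + 40\right)\right) \left(- \frac{1490}{9}\right) = \left(-1247 + 46\right) \left(- \frac{1490}{9}\right) = \left(-1201\right) \left(- \frac{1490}{9}\right) = \frac{1789490}{9}$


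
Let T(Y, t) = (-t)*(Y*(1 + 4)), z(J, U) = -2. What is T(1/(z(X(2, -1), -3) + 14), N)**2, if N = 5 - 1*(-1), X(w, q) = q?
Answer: 25/4 ≈ 6.2500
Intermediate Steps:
N = 6 (N = 5 + 1 = 6)
T(Y, t) = -5*Y*t (T(Y, t) = (-t)*(Y*5) = (-t)*(5*Y) = -5*Y*t)
T(1/(z(X(2, -1), -3) + 14), N)**2 = (-5*6/(-2 + 14))**2 = (-5*6/12)**2 = (-5*1/12*6)**2 = (-5/2)**2 = 25/4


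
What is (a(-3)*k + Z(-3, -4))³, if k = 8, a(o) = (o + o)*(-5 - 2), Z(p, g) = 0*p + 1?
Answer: 38272753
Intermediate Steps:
Z(p, g) = 1 (Z(p, g) = 0 + 1 = 1)
a(o) = -14*o (a(o) = (2*o)*(-7) = -14*o)
(a(-3)*k + Z(-3, -4))³ = (-14*(-3)*8 + 1)³ = (42*8 + 1)³ = (336 + 1)³ = 337³ = 38272753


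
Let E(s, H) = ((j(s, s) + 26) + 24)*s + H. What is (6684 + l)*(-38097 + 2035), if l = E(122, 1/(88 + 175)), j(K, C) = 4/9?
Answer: -1095854977022/2367 ≈ -4.6297e+8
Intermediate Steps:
j(K, C) = 4/9 (j(K, C) = 4*(⅑) = 4/9)
E(s, H) = H + 454*s/9 (E(s, H) = ((4/9 + 26) + 24)*s + H = (238/9 + 24)*s + H = 454*s/9 + H = H + 454*s/9)
l = 14567053/2367 (l = 1/(88 + 175) + (454/9)*122 = 1/263 + 55388/9 = 14567053/2367 ≈ 6154.2)
(6684 + l)*(-38097 + 2035) = (6684 + 14567053/2367)*(-38097 + 2035) = (30388081/2367)*(-36062) = -1095854977022/2367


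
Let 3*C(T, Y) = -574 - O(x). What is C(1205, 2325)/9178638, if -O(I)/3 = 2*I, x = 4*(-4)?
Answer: -335/13767957 ≈ -2.4332e-5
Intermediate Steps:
x = -16
O(I) = -6*I
C(T, Y) = -670/3 (C(T, Y) = (-574 - (-6)*(-16))/3 = (-574 - 1*96)/3 = (-574 - 96)/3 = (1/3)*(-670) = -670/3)
C(1205, 2325)/9178638 = -670/3/9178638 = -670/3*1/9178638 = -335/13767957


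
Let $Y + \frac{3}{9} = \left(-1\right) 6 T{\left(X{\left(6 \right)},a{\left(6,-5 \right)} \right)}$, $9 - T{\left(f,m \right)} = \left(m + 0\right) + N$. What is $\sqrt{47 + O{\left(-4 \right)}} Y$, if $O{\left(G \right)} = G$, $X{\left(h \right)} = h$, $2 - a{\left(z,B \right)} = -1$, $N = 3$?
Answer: $- \frac{55 \sqrt{43}}{3} \approx -120.22$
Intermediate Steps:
$a{\left(z,B \right)} = 3$ ($a{\left(z,B \right)} = 2 - -1 = 2 + 1 = 3$)
$T{\left(f,m \right)} = 6 - m$ ($T{\left(f,m \right)} = 9 - \left(\left(m + 0\right) + 3\right) = 9 - \left(m + 3\right) = 9 - \left(3 + m\right) = 6 - m$)
$Y = - \frac{55}{3}$ ($Y = - \frac{1}{3} + \left(-1\right) 6 \left(6 - 3\right) = - \frac{1}{3} - 6 \left(6 - 3\right) = - \frac{1}{3} - 18 = - \frac{55}{3} \approx -18.333$)
$\sqrt{47 + O{\left(-4 \right)}} Y = \sqrt{47 - 4} \left(- \frac{55}{3}\right) = \sqrt{43} \left(- \frac{55}{3}\right) = - \frac{55 \sqrt{43}}{3}$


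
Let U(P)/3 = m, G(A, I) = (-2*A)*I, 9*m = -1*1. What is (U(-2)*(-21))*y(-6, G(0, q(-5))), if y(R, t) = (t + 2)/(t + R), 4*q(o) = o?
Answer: -7/3 ≈ -2.3333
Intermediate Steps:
q(o) = o/4
m = -⅑ (m = (-1*1)/9 = (⅑)*(-1) = -⅑ ≈ -0.11111)
G(A, I) = -2*A*I
y(R, t) = (2 + t)/(R + t)
U(P) = -⅓ (U(P) = 3*(-⅑) = -⅓)
(U(-2)*(-21))*y(-6, G(0, q(-5))) = (-⅓*(-21))*((2 - 2*0*(¼)*(-5))/(-6 - 2*0*(¼)*(-5))) = 7*((2 - 2*0*(-5/4))/(-6 - 2*0*(-5/4))) = 7*((2 + 0)/(-6 + 0)) = 7*(2/(-6)) = 7*(-⅙*2) = 7*(-⅓) = -7/3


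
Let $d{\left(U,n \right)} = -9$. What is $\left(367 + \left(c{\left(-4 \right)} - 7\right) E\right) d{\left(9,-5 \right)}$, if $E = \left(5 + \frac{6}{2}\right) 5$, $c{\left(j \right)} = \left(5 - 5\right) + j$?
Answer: $657$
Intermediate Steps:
$c{\left(j \right)} = j$ ($c{\left(j \right)} = 0 + j = j$)
$E = 40$ ($E = \left(5 + 6 \cdot \frac{1}{2}\right) 5 = \left(5 + 3\right) 5 = 8 \cdot 5 = 40$)
$\left(367 + \left(c{\left(-4 \right)} - 7\right) E\right) d{\left(9,-5 \right)} = \left(367 + \left(-4 - 7\right) 40\right) \left(-9\right) = \left(367 - 440\right) \left(-9\right) = \left(-73\right) \left(-9\right) = 657$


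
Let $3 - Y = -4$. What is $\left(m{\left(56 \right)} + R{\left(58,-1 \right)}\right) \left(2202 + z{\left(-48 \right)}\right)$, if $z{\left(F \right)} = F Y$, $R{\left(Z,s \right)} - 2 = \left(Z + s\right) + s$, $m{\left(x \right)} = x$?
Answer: $212724$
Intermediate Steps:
$Y = 7$ ($Y = 3 - -4 = 3 + 4 = 7$)
$R{\left(Z,s \right)} = 2 + Z + 2 s$ ($R{\left(Z,s \right)} = 2 + \left(\left(Z + s\right) + s\right) = 2 + \left(Z + 2 s\right) = 2 + Z + 2 s$)
$z{\left(F \right)} = 7 F$ ($z{\left(F \right)} = F 7 = 7 F$)
$\left(m{\left(56 \right)} + R{\left(58,-1 \right)}\right) \left(2202 + z{\left(-48 \right)}\right) = \left(56 + \left(2 + 58 + 2 \left(-1\right)\right)\right) \left(2202 + 7 \left(-48\right)\right) = \left(56 + \left(2 + 58 - 2\right)\right) \left(2202 - 336\right) = \left(56 + 58\right) 1866 = 114 \cdot 1866 = 212724$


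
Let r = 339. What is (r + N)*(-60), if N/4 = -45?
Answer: -9540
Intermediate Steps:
N = -180 (N = 4*(-45) = -180)
(r + N)*(-60) = (339 - 180)*(-60) = 159*(-60) = -9540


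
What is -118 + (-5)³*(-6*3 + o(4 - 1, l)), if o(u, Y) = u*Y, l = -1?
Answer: 2507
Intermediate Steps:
o(u, Y) = Y*u
-118 + (-5)³*(-6*3 + o(4 - 1, l)) = -118 + (-5)³*(-6*3 - (4 - 1)) = -118 - 125*(-18 - 1*3) = -118 - 125*(-18 - 3) = -118 - 125*(-21) = -118 + 2625 = 2507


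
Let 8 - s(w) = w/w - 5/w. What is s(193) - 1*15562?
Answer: -3002110/193 ≈ -15555.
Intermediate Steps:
s(w) = 7 + 5/w (s(w) = 8 - (w/w - 5/w) = 8 - (1 - 5/w) = 8 + (-1 + 5/w) = 7 + 5/w)
s(193) - 1*15562 = (7 + 5/193) - 1*15562 = (7 + 5*(1/193)) - 15562 = (7 + 5/193) - 15562 = 1356/193 - 15562 = -3002110/193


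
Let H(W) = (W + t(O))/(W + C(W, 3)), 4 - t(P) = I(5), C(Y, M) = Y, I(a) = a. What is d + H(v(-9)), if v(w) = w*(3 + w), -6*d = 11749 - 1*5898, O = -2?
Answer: -105265/108 ≈ -974.68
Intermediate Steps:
t(P) = -1 (t(P) = 4 - 1*5 = 4 - 5 = -1)
d = -5851/6 (d = -(11749 - 1*5898)/6 = -(11749 - 5898)/6 = -1/6*5851 = -5851/6 ≈ -975.17)
H(W) = (-1 + W)/(2*W) (H(W) = (W - 1)/(W + W) = (-1 + W)/((2*W)) = (-1 + W)*(1/(2*W)) = (-1 + W)/(2*W))
d + H(v(-9)) = -5851/6 + (-1 - 9*(3 - 9))/(2*((-9*(3 - 9)))) = -5851/6 + (-1 - 9*(-6))/(2*((-9*(-6)))) = -5851/6 + (1/2)*(-1 + 54)/54 = -5851/6 + (1/2)*(1/54)*53 = -5851/6 + 53/108 = -105265/108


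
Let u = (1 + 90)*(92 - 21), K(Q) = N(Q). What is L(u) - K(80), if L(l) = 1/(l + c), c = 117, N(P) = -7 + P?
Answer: -480193/6578 ≈ -73.000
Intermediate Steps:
K(Q) = -7 + Q
u = 6461 (u = 91*71 = 6461)
L(l) = 1/(117 + l) (L(l) = 1/(l + 117) = 1/(117 + l))
L(u) - K(80) = 1/(117 + 6461) - (-7 + 80) = 1/6578 - 1*73 = 1/6578 - 73 = -480193/6578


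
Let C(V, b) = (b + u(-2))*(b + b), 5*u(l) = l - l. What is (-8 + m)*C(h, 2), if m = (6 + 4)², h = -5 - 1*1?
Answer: 736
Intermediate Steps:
u(l) = 0 (u(l) = (l - l)/5 = (⅕)*0 = 0)
h = -6 (h = -5 - 1 = -6)
C(V, b) = 2*b² (C(V, b) = (b + 0)*(b + b) = b*(2*b) = 2*b²)
m = 100 (m = 10² = 100)
(-8 + m)*C(h, 2) = (-8 + 100)*(2*2²) = 92*(2*4) = 92*8 = 736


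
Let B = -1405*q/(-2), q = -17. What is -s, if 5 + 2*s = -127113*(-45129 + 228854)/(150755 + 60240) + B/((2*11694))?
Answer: 218490683270795/3947800848 ≈ 55345.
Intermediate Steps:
B = -23885/2 (B = -(-23885)/(-2) = -(-23885)*(-1)/2 = -1405*17/2 = -23885/2 ≈ -11943.)
s = -218490683270795/3947800848 (s = -5/2 + (-127113*(-45129 + 228854)/(150755 + 60240) - 23885/(2*(2*11694)))/2 = -5/2 + (-127113/(210995/183725) - 23885/2/23388)/2 = -5/2 + (-127113/(210995*(1/183725)) - 23885/2*1/23388)/2 = -5/2 + (-127113/42199/36745 - 23885/46776)/2 = -5/2 + (-127113*36745/42199 - 23885/46776)/2 = -5/2 + (-4670767185/42199 - 23885/46776)/2 = -5/2 + (½)*(-218480813768675/1973900424) = -5/2 - 218480813768675/3947800848 = -218490683270795/3947800848 ≈ -55345.)
-s = -1*(-218490683270795/3947800848) = 218490683270795/3947800848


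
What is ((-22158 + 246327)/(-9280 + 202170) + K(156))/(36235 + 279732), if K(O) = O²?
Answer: 4694395209/60946874630 ≈ 0.077024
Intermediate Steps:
((-22158 + 246327)/(-9280 + 202170) + K(156))/(36235 + 279732) = ((-22158 + 246327)/(-9280 + 202170) + 156²)/(36235 + 279732) = (224169/192890 + 24336)/315967 = (224169*(1/192890) + 24336)*(1/315967) = (224169/192890 + 24336)*(1/315967) = (4694395209/192890)*(1/315967) = 4694395209/60946874630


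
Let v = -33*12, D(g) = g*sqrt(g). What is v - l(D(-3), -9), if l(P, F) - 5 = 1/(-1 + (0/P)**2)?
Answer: -400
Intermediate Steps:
D(g) = g**(3/2)
v = -396
l(P, F) = 4 (l(P, F) = 5 + 1/(-1 + (0/P)**2) = 5 + 1/(-1 + 0**2) = 5 + 1/(-1 + 0) = 5 + 1/(-1) = 5 - 1 = 4)
v - l(D(-3), -9) = -396 - 1*4 = -396 - 4 = -400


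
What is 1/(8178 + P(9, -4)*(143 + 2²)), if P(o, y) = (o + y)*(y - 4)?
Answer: 1/2298 ≈ 0.00043516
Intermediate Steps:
P(o, y) = (-4 + y)*(o + y) (P(o, y) = (o + y)*(-4 + y) = (-4 + y)*(o + y))
1/(8178 + P(9, -4)*(143 + 2²)) = 1/(8178 + ((-4)² - 4*9 - 4*(-4) + 9*(-4))*(143 + 2²)) = 1/(8178 + (16 - 36 + 16 - 36)*(143 + 4)) = 1/(8178 - 40*147) = 1/(8178 - 5880) = 1/2298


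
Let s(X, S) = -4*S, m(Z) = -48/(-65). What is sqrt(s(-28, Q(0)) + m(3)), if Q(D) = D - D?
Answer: 4*sqrt(195)/65 ≈ 0.85934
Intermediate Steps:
m(Z) = 48/65 (m(Z) = -48*(-1/65) = 48/65)
Q(D) = 0
sqrt(s(-28, Q(0)) + m(3)) = sqrt(-4*0 + 48/65) = sqrt(0 + 48/65) = sqrt(48/65) = 4*sqrt(195)/65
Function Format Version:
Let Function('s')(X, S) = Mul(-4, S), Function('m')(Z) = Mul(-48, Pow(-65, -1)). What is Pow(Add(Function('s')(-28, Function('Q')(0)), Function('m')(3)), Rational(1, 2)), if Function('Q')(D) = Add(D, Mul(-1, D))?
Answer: Mul(Rational(4, 65), Pow(195, Rational(1, 2))) ≈ 0.85934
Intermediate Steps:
Function('m')(Z) = Rational(48, 65) (Function('m')(Z) = Mul(-48, Rational(-1, 65)) = Rational(48, 65))
Function('Q')(D) = 0
Pow(Add(Function('s')(-28, Function('Q')(0)), Function('m')(3)), Rational(1, 2)) = Pow(Add(Mul(-4, 0), Rational(48, 65)), Rational(1, 2)) = Pow(Add(0, Rational(48, 65)), Rational(1, 2)) = Pow(Rational(48, 65), Rational(1, 2)) = Mul(Rational(4, 65), Pow(195, Rational(1, 2)))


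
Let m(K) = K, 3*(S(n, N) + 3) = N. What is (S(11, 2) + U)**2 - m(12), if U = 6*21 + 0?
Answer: 137533/9 ≈ 15281.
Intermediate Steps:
S(n, N) = -3 + N/3
U = 126 (U = 126 + 0 = 126)
(S(11, 2) + U)**2 - m(12) = ((-3 + (1/3)*2) + 126)**2 - 1*12 = ((-3 + 2/3) + 126)**2 - 12 = (-7/3 + 126)**2 - 12 = (371/3)**2 - 12 = 137641/9 - 12 = 137533/9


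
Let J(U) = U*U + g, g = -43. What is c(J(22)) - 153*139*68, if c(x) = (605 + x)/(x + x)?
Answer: -637754273/441 ≈ -1.4462e+6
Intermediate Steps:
J(U) = -43 + U² (J(U) = U*U - 43 = U² - 43 = -43 + U²)
c(x) = (605 + x)/(2*x) (c(x) = (605 + x)/((2*x)) = (605 + x)*(1/(2*x)) = (605 + x)/(2*x))
c(J(22)) - 153*139*68 = (605 + (-43 + 22²))/(2*(-43 + 22²)) - 153*139*68 = (605 + (-43 + 484))/(2*(-43 + 484)) - 21267*68 = (½)*(605 + 441)/441 - 1446156 = (½)*(1/441)*1046 - 1446156 = 523/441 - 1446156 = -637754273/441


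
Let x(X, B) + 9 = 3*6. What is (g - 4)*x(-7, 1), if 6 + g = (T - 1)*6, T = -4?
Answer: -360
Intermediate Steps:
x(X, B) = 9 (x(X, B) = -9 + 3*6 = -9 + 18 = 9)
g = -36 (g = -6 + (-4 - 1)*6 = -6 - 5*6 = -6 - 30 = -36)
(g - 4)*x(-7, 1) = (-36 - 4)*9 = -40*9 = -360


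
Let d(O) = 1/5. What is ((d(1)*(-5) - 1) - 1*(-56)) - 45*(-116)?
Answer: 5274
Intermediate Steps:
d(O) = ⅕
((d(1)*(-5) - 1) - 1*(-56)) - 45*(-116) = (((⅕)*(-5) - 1) - 1*(-56)) - 45*(-116) = ((-1 - 1) + 56) + 5220 = (-2 + 56) + 5220 = 54 + 5220 = 5274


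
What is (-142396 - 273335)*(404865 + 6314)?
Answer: -170939856849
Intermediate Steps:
(-142396 - 273335)*(404865 + 6314) = -415731*411179 = -170939856849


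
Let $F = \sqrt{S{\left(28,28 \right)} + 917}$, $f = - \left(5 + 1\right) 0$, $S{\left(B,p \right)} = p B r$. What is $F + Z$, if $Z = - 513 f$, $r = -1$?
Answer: $\sqrt{133} \approx 11.533$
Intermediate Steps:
$S{\left(B,p \right)} = - B p$ ($S{\left(B,p \right)} = p B \left(-1\right) = B p \left(-1\right) = - B p$)
$f = 0$ ($f = - 6 \cdot 0 = \left(-1\right) 0 = 0$)
$Z = 0$ ($Z = \left(-513\right) 0 = 0$)
$F = \sqrt{133}$ ($F = \sqrt{\left(-1\right) 28 \cdot 28 + 917} = \sqrt{-784 + 917} = \sqrt{133} \approx 11.533$)
$F + Z = \sqrt{133} + 0 = \sqrt{133}$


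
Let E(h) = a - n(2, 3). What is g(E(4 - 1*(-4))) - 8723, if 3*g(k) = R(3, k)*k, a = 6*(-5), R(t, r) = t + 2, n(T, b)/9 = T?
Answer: -8803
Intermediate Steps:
n(T, b) = 9*T
R(t, r) = 2 + t
a = -30
E(h) = -48 (E(h) = -30 - 9*2 = -30 - 1*18 = -30 - 18 = -48)
g(k) = 5*k/3 (g(k) = ((2 + 3)*k)/3 = (5*k)/3 = 5*k/3)
g(E(4 - 1*(-4))) - 8723 = (5/3)*(-48) - 8723 = -80 - 8723 = -8803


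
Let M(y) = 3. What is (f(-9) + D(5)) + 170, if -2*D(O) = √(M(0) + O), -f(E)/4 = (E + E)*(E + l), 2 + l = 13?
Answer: 314 - √2 ≈ 312.59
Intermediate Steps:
l = 11 (l = -2 + 13 = 11)
f(E) = -8*E*(11 + E) (f(E) = -4*(E + E)*(E + 11) = -4*2*E*(11 + E) = -8*E*(11 + E))
D(O) = -√(3 + O)/2
(f(-9) + D(5)) + 170 = (-8*(-9)*(11 - 9) - √(3 + 5)/2) + 170 = (-8*(-9)*2 - √2) + 170 = (144 - √2) + 170 = 314 - √2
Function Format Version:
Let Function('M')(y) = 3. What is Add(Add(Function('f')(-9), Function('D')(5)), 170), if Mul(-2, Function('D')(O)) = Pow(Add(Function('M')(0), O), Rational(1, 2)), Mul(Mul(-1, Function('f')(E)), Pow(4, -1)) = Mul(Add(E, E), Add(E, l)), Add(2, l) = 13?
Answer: Add(314, Mul(-1, Pow(2, Rational(1, 2)))) ≈ 312.59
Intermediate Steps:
l = 11 (l = Add(-2, 13) = 11)
Function('f')(E) = Mul(-8, E, Add(11, E)) (Function('f')(E) = Mul(-4, Mul(Add(E, E), Add(E, 11))) = Mul(-4, Mul(Mul(2, E), Add(11, E))) = Mul(-4, Mul(2, E, Add(11, E))) = Mul(-8, E, Add(11, E)))
Function('D')(O) = Mul(Rational(-1, 2), Pow(Add(3, O), Rational(1, 2)))
Add(Add(Function('f')(-9), Function('D')(5)), 170) = Add(Add(Mul(-8, -9, Add(11, -9)), Mul(Rational(-1, 2), Pow(Add(3, 5), Rational(1, 2)))), 170) = Add(Add(Mul(-8, -9, 2), Mul(Rational(-1, 2), Pow(8, Rational(1, 2)))), 170) = Add(Add(144, Mul(Rational(-1, 2), Mul(2, Pow(2, Rational(1, 2))))), 170) = Add(Add(144, Mul(-1, Pow(2, Rational(1, 2)))), 170) = Add(314, Mul(-1, Pow(2, Rational(1, 2))))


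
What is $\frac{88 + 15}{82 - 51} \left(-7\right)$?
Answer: $- \frac{721}{31} \approx -23.258$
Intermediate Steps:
$\frac{88 + 15}{82 - 51} \left(-7\right) = \frac{103}{31} \left(-7\right) = - \frac{721}{31}$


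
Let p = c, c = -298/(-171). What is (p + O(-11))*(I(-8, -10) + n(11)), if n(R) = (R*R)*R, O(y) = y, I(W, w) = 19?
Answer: -237450/19 ≈ -12497.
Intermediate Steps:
n(R) = R³ (n(R) = R²*R = R³)
c = 298/171 (c = -298*(-1/171) = 298/171 ≈ 1.7427)
p = 298/171 ≈ 1.7427
(p + O(-11))*(I(-8, -10) + n(11)) = (298/171 - 11)*(19 + 11³) = -1583*(19 + 1331)/171 = -1583/171*1350 = -237450/19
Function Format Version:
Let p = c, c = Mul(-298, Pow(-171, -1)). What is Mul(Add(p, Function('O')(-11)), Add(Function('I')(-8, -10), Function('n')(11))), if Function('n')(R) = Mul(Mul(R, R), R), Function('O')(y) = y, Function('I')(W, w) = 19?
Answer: Rational(-237450, 19) ≈ -12497.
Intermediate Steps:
Function('n')(R) = Pow(R, 3) (Function('n')(R) = Mul(Pow(R, 2), R) = Pow(R, 3))
c = Rational(298, 171) (c = Mul(-298, Rational(-1, 171)) = Rational(298, 171) ≈ 1.7427)
p = Rational(298, 171) ≈ 1.7427
Mul(Add(p, Function('O')(-11)), Add(Function('I')(-8, -10), Function('n')(11))) = Mul(Add(Rational(298, 171), -11), Add(19, Pow(11, 3))) = Mul(Rational(-1583, 171), Add(19, 1331)) = Mul(Rational(-1583, 171), 1350) = Rational(-237450, 19)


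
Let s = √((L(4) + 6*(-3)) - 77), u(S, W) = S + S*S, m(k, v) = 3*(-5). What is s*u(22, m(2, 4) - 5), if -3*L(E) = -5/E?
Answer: 253*I*√3405/3 ≈ 4921.0*I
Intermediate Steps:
m(k, v) = -15
L(E) = 5/(3*E) (L(E) = -(-5)/(3*E) = 5/(3*E))
u(S, W) = S + S²
s = I*√3405/6 (s = √(((5/3)/4 + 6*(-3)) - 77) = √(((5/3)*(¼) - 18) - 77) = √((5/12 - 18) - 77) = √(-211/12 - 77) = √(-1135/12) = I*√3405/6 ≈ 9.7254*I)
s*u(22, m(2, 4) - 5) = (I*√3405/6)*(22*(1 + 22)) = (I*√3405/6)*(22*23) = (I*√3405/6)*506 = 253*I*√3405/3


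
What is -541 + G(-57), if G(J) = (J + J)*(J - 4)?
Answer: 6413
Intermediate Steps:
G(J) = 2*J*(-4 + J) (G(J) = (2*J)*(-4 + J) = 2*J*(-4 + J))
-541 + G(-57) = -541 + 2*(-57)*(-4 - 57) = -541 + 2*(-57)*(-61) = -541 + 6954 = 6413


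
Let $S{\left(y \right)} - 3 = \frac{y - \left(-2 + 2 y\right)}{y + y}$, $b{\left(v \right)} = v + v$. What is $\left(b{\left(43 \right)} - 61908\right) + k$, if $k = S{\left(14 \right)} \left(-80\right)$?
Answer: $- \frac{434194}{7} \approx -62028.0$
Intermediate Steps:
$b{\left(v \right)} = 2 v$
$S{\left(y \right)} = 3 + \frac{2 - y}{2 y}$ ($S{\left(y \right)} = 3 + \frac{y - \left(-2 + 2 y\right)}{y + y} = 3 + \frac{2 - y}{2 y}$)
$k = - \frac{1440}{7}$ ($k = \left(\frac{5}{2} + \frac{1}{14}\right) \left(-80\right) = \frac{18}{7} \left(-80\right) = - \frac{1440}{7} \approx -205.71$)
$\left(b{\left(43 \right)} - 61908\right) + k = \left(2 \cdot 43 - 61908\right) - \frac{1440}{7} = \left(86 - 61908\right) - \frac{1440}{7} = -61822 - \frac{1440}{7} = - \frac{434194}{7}$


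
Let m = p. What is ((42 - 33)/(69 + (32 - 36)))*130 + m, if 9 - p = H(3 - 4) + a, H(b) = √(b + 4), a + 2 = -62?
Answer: 91 - √3 ≈ 89.268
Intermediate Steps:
a = -64 (a = -2 - 62 = -64)
H(b) = √(4 + b)
p = 73 - √3 (p = 9 - (√(4 + (3 - 4)) - 64) = 9 - (√(4 - 1) - 64) = 9 - (√3 - 64) = 9 - (-64 + √3) = 9 + (64 - √3) = 73 - √3 ≈ 71.268)
m = 73 - √3 ≈ 71.268
((42 - 33)/(69 + (32 - 36)))*130 + m = ((42 - 33)/(69 + (32 - 36)))*130 + (73 - √3) = (9/(69 - 4))*130 + (73 - √3) = (9/65)*130 + (73 - √3) = 18 + (73 - √3) = 91 - √3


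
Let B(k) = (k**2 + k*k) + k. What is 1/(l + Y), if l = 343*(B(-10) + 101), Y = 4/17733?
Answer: 17733/1769983933 ≈ 1.0019e-5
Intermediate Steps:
B(k) = k + 2*k**2 (B(k) = (k**2 + k**2) + k = 2*k**2 + k = k + 2*k**2)
Y = 4/17733 (Y = 4*(1/17733) = 4/17733 ≈ 0.00022557)
l = 99813 (l = 343*(-10*(1 + 2*(-10)) + 101) = 343*(-10*(1 - 20) + 101) = 343*(-10*(-19) + 101) = 343*(190 + 101) = 343*291 = 99813)
1/(l + Y) = 1/(99813 + 4/17733) = 1/(1769983933/17733) = 17733/1769983933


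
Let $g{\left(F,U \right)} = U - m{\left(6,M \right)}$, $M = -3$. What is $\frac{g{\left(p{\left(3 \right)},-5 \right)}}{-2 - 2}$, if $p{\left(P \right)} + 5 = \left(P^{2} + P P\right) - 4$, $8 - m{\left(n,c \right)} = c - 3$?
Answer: $\frac{19}{4} \approx 4.75$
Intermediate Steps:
$m{\left(n,c \right)} = 11 - c$ ($m{\left(n,c \right)} = 8 - \left(c - 3\right) = 8 - \left(-3 + c\right) = 11 - c$)
$p{\left(P \right)} = -9 + 2 P^{2}$ ($p{\left(P \right)} = -5 - \left(4 - P^{2} - P P\right) = -5 + \left(\left(P^{2} + P^{2}\right) - 4\right) = -5 + \left(2 P^{2} - 4\right) = -5 + \left(-4 + 2 P^{2}\right) = -9 + 2 P^{2}$)
$g{\left(F,U \right)} = -14 + U$ ($g{\left(F,U \right)} = U - \left(11 - -3\right) = U - \left(11 + 3\right) = U - 14 = -14 + U$)
$\frac{g{\left(p{\left(3 \right)},-5 \right)}}{-2 - 2} = \frac{-14 - 5}{-2 - 2} = - \frac{19}{-4} = \left(-19\right) \left(- \frac{1}{4}\right) = \frac{19}{4}$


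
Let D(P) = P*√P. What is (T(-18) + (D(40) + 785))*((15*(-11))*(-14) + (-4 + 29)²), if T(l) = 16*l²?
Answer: 17519015 + 234800*√10 ≈ 1.8262e+7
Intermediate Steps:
D(P) = P^(3/2)
(T(-18) + (D(40) + 785))*((15*(-11))*(-14) + (-4 + 29)²) = (16*(-18)² + (40^(3/2) + 785))*((15*(-11))*(-14) + (-4 + 29)²) = (16*324 + (80*√10 + 785))*(-165*(-14) + 25²) = (5184 + (785 + 80*√10))*(2310 + 625) = (5969 + 80*√10)*2935 = 17519015 + 234800*√10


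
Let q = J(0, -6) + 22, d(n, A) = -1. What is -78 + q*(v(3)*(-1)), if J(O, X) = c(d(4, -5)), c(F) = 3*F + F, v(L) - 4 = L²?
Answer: -312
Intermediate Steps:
v(L) = 4 + L²
c(F) = 4*F
J(O, X) = -4 (J(O, X) = 4*(-1) = -4)
q = 18 (q = -4 + 22 = 18)
-78 + q*(v(3)*(-1)) = -78 + 18*((4 + 3²)*(-1)) = -78 + 18*((4 + 9)*(-1)) = -78 + 18*(13*(-1)) = -78 + 18*(-13) = -78 - 234 = -312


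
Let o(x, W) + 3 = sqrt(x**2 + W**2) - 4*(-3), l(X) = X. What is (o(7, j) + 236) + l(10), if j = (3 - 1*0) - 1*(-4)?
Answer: 255 + 7*sqrt(2) ≈ 264.90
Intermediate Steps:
j = 7 (j = (3 + 0) + 4 = 3 + 4 = 7)
o(x, W) = 9 + sqrt(W**2 + x**2) (o(x, W) = -3 + (sqrt(x**2 + W**2) - 4*(-3)) = -3 + (sqrt(W**2 + x**2) + 12) = -3 + (12 + sqrt(W**2 + x**2)) = 9 + sqrt(W**2 + x**2))
(o(7, j) + 236) + l(10) = ((9 + sqrt(7**2 + 7**2)) + 236) + 10 = ((9 + sqrt(49 + 49)) + 236) + 10 = ((9 + sqrt(98)) + 236) + 10 = ((9 + 7*sqrt(2)) + 236) + 10 = (245 + 7*sqrt(2)) + 10 = 255 + 7*sqrt(2)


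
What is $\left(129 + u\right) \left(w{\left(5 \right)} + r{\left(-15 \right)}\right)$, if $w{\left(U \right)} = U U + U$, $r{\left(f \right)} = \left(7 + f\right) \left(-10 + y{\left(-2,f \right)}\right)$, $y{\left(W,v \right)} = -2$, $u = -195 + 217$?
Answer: $19026$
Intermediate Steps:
$u = 22$
$r{\left(f \right)} = -84 - 12 f$ ($r{\left(f \right)} = \left(7 + f\right) \left(-10 - 2\right) = \left(7 + f\right) \left(-12\right) = -84 - 12 f$)
$w{\left(U \right)} = U + U^{2}$ ($w{\left(U \right)} = U^{2} + U = U + U^{2}$)
$\left(129 + u\right) \left(w{\left(5 \right)} + r{\left(-15 \right)}\right) = \left(129 + 22\right) \left(5 \left(1 + 5\right) - -96\right) = 151 \left(5 \cdot 6 + \left(-84 + 180\right)\right) = 151 \left(30 + 96\right) = 151 \cdot 126 = 19026$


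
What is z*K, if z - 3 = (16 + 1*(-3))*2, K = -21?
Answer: -609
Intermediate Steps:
z = 29 (z = 3 + (16 + 1*(-3))*2 = 3 + (16 - 3)*2 = 3 + 13*2 = 3 + 26 = 29)
z*K = 29*(-21) = -609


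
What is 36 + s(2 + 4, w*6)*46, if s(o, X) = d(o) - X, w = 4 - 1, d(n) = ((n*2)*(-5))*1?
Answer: -3552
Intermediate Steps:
d(n) = -10*n (d(n) = ((2*n)*(-5))*1 = -10*n*1 = -10*n)
w = 3
s(o, X) = -X - 10*o (s(o, X) = -10*o - X = -X - 10*o)
36 + s(2 + 4, w*6)*46 = 36 + (-3*6 - 10*(2 + 4))*46 = 36 + (-1*18 - 10*6)*46 = 36 + (-18 - 60)*46 = 36 - 78*46 = 36 - 3588 = -3552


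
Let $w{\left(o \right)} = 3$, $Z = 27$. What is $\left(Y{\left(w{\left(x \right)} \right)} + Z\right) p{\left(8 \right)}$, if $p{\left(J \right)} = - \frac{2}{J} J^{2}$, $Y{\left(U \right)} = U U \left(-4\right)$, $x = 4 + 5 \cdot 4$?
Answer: $144$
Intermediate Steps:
$x = 24$ ($x = 4 + 20 = 24$)
$Y{\left(U \right)} = - 4 U^{2}$ ($Y{\left(U \right)} = U^{2} \left(-4\right) = - 4 U^{2}$)
$p{\left(J \right)} = - 2 J$
$\left(Y{\left(w{\left(x \right)} \right)} + Z\right) p{\left(8 \right)} = \left(- 4 \cdot 3^{2} + 27\right) \left(\left(-2\right) 8\right) = \left(\left(-4\right) 9 + 27\right) \left(-16\right) = \left(-36 + 27\right) \left(-16\right) = \left(-9\right) \left(-16\right) = 144$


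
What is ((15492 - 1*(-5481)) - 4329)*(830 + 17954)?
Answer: 312640896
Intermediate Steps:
((15492 - 1*(-5481)) - 4329)*(830 + 17954) = ((15492 + 5481) - 4329)*18784 = (20973 - 4329)*18784 = 16644*18784 = 312640896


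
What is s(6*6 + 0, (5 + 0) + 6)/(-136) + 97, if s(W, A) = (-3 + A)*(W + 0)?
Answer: 1613/17 ≈ 94.882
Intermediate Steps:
s(W, A) = W*(-3 + A) (s(W, A) = (-3 + A)*W = W*(-3 + A))
s(6*6 + 0, (5 + 0) + 6)/(-136) + 97 = ((6*6 + 0)*(-3 + ((5 + 0) + 6)))/(-136) + 97 = ((36 + 0)*(-3 + (5 + 6)))*(-1/136) + 97 = (36*(-3 + 11))*(-1/136) + 97 = (36*8)*(-1/136) + 97 = 288*(-1/136) + 97 = -36/17 + 97 = 1613/17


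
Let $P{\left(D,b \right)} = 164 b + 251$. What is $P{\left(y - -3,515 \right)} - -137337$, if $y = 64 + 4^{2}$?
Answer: $222048$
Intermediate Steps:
$y = 80$ ($y = 64 + 16 = 80$)
$P{\left(D,b \right)} = 251 + 164 b$
$P{\left(y - -3,515 \right)} - -137337 = \left(251 + 164 \cdot 515\right) - -137337 = \left(251 + 84460\right) + 137337 = 84711 + 137337 = 222048$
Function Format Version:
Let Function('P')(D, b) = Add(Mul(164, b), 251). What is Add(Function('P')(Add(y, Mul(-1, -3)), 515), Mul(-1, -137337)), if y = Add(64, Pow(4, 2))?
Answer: 222048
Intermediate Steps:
y = 80 (y = Add(64, 16) = 80)
Function('P')(D, b) = Add(251, Mul(164, b))
Add(Function('P')(Add(y, Mul(-1, -3)), 515), Mul(-1, -137337)) = Add(Add(251, Mul(164, 515)), Mul(-1, -137337)) = Add(Add(251, 84460), 137337) = Add(84711, 137337) = 222048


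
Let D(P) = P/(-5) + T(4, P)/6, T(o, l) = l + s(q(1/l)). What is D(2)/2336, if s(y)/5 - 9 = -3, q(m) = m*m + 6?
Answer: 37/17520 ≈ 0.0021119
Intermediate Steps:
q(m) = 6 + m² (q(m) = m² + 6 = 6 + m²)
s(y) = 30 (s(y) = 45 + 5*(-3) = 45 - 15 = 30)
T(o, l) = 30 + l (T(o, l) = l + 30 = 30 + l)
D(P) = 5 - P/30 (D(P) = P/(-5) + (30 + P)/6 = P*(-⅕) + (30 + P)*(⅙) = -P/5 + (5 + P/6) = 5 - P/30)
D(2)/2336 = (5 - 1/30*2)/2336 = (5 - 1/15)*(1/2336) = (74/15)*(1/2336) = 37/17520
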